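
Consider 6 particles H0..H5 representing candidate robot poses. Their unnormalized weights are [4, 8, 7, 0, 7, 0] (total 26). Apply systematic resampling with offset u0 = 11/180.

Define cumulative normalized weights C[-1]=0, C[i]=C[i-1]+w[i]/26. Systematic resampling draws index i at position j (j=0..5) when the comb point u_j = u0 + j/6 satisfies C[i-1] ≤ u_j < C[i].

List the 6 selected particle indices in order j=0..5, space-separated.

C = [2/13, 6/13, 19/26, 19/26, 1, 1]
j=0: u_0=11/180 ∈ [0, 2/13) → index 0
j=1: u_1=41/180 ∈ [2/13, 6/13) → index 1
j=2: u_2=71/180 ∈ [2/13, 6/13) → index 1
j=3: u_3=101/180 ∈ [6/13, 19/26) → index 2
j=4: u_4=131/180 ∈ [6/13, 19/26) → index 2
j=5: u_5=161/180 ∈ [19/26, 1) → index 4

0 1 1 2 2 4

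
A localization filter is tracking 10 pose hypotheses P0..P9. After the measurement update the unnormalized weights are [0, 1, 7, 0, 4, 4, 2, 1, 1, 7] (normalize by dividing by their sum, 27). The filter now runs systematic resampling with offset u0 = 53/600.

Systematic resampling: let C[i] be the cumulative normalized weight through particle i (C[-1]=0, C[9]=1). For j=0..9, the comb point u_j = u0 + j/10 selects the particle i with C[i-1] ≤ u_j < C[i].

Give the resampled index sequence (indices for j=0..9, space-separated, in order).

2 2 2 4 5 5 7 9 9 9

C = [0, 1/27, 8/27, 8/27, 4/9, 16/27, 2/3, 19/27, 20/27, 1]
j=0: u_0=53/600 ∈ [1/27, 8/27) → index 2
j=1: u_1=113/600 ∈ [1/27, 8/27) → index 2
j=2: u_2=173/600 ∈ [1/27, 8/27) → index 2
j=3: u_3=233/600 ∈ [8/27, 4/9) → index 4
j=4: u_4=293/600 ∈ [4/9, 16/27) → index 5
j=5: u_5=353/600 ∈ [4/9, 16/27) → index 5
j=6: u_6=413/600 ∈ [2/3, 19/27) → index 7
j=7: u_7=473/600 ∈ [20/27, 1) → index 9
j=8: u_8=533/600 ∈ [20/27, 1) → index 9
j=9: u_9=593/600 ∈ [20/27, 1) → index 9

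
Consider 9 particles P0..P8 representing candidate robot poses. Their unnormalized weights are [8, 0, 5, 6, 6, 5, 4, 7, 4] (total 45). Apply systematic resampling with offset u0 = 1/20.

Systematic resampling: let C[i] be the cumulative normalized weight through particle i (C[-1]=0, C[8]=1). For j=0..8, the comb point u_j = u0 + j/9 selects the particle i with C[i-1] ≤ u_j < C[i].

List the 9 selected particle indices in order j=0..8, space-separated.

0 0 2 3 4 5 6 7 8

C = [8/45, 8/45, 13/45, 19/45, 5/9, 2/3, 34/45, 41/45, 1]
j=0: u_0=1/20 ∈ [0, 8/45) → index 0
j=1: u_1=29/180 ∈ [0, 8/45) → index 0
j=2: u_2=49/180 ∈ [8/45, 13/45) → index 2
j=3: u_3=23/60 ∈ [13/45, 19/45) → index 3
j=4: u_4=89/180 ∈ [19/45, 5/9) → index 4
j=5: u_5=109/180 ∈ [5/9, 2/3) → index 5
j=6: u_6=43/60 ∈ [2/3, 34/45) → index 6
j=7: u_7=149/180 ∈ [34/45, 41/45) → index 7
j=8: u_8=169/180 ∈ [41/45, 1) → index 8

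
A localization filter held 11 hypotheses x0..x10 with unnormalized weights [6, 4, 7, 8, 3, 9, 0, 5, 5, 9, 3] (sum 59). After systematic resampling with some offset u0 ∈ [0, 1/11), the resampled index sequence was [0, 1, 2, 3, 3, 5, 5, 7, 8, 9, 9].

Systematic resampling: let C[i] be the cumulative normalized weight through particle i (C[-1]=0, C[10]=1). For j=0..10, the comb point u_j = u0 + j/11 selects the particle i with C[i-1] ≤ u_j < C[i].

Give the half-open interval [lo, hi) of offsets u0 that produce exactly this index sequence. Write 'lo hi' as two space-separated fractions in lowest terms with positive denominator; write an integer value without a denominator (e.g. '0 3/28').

C = [6/59, 10/59, 17/59, 25/59, 28/59, 37/59, 37/59, 42/59, 47/59, 56/59, 1]
j=0 picked index 0: u0 ∈ [0, 6/59)
j=1 picked index 1: u0 ∈ [7/649, 51/649)
j=2 picked index 2: u0 ∈ [-8/649, 69/649)
j=3 picked index 3: u0 ∈ [10/649, 98/649)
j=4 picked index 3: u0 ∈ [-49/649, 39/649)
j=5 picked index 5: u0 ∈ [13/649, 112/649)
j=6 picked index 5: u0 ∈ [-46/649, 53/649)
j=7 picked index 7: u0 ∈ [-6/649, 49/649)
j=8 picked index 8: u0 ∈ [-10/649, 45/649)
j=9 picked index 9: u0 ∈ [-14/649, 85/649)
j=10 picked index 9: u0 ∈ [-73/649, 26/649)
intersection: [13/649, 26/649)

13/649 26/649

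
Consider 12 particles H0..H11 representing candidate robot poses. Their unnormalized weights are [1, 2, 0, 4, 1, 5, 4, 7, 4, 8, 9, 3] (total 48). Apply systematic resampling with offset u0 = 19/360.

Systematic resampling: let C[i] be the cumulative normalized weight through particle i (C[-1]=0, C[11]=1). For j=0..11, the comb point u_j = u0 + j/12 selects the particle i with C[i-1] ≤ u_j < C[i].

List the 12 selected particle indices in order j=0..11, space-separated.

C = [1/48, 1/16, 1/16, 7/48, 1/6, 13/48, 17/48, 1/2, 7/12, 3/4, 15/16, 1]
j=0: u_0=19/360 ∈ [1/48, 1/16) → index 1
j=1: u_1=49/360 ∈ [1/16, 7/48) → index 3
j=2: u_2=79/360 ∈ [1/6, 13/48) → index 5
j=3: u_3=109/360 ∈ [13/48, 17/48) → index 6
j=4: u_4=139/360 ∈ [17/48, 1/2) → index 7
j=5: u_5=169/360 ∈ [17/48, 1/2) → index 7
j=6: u_6=199/360 ∈ [1/2, 7/12) → index 8
j=7: u_7=229/360 ∈ [7/12, 3/4) → index 9
j=8: u_8=259/360 ∈ [7/12, 3/4) → index 9
j=9: u_9=289/360 ∈ [3/4, 15/16) → index 10
j=10: u_10=319/360 ∈ [3/4, 15/16) → index 10
j=11: u_11=349/360 ∈ [15/16, 1) → index 11

1 3 5 6 7 7 8 9 9 10 10 11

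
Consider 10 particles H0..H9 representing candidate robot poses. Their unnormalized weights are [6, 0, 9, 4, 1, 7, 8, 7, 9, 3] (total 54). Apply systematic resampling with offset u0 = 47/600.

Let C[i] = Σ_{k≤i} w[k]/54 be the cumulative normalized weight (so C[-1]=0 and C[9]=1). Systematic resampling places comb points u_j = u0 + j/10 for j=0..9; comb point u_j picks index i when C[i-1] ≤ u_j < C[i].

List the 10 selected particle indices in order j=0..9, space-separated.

0 2 3 5 5 6 7 8 8 9

C = [1/9, 1/9, 5/18, 19/54, 10/27, 1/2, 35/54, 7/9, 17/18, 1]
j=0: u_0=47/600 ∈ [0, 1/9) → index 0
j=1: u_1=107/600 ∈ [1/9, 5/18) → index 2
j=2: u_2=167/600 ∈ [5/18, 19/54) → index 3
j=3: u_3=227/600 ∈ [10/27, 1/2) → index 5
j=4: u_4=287/600 ∈ [10/27, 1/2) → index 5
j=5: u_5=347/600 ∈ [1/2, 35/54) → index 6
j=6: u_6=407/600 ∈ [35/54, 7/9) → index 7
j=7: u_7=467/600 ∈ [7/9, 17/18) → index 8
j=8: u_8=527/600 ∈ [7/9, 17/18) → index 8
j=9: u_9=587/600 ∈ [17/18, 1) → index 9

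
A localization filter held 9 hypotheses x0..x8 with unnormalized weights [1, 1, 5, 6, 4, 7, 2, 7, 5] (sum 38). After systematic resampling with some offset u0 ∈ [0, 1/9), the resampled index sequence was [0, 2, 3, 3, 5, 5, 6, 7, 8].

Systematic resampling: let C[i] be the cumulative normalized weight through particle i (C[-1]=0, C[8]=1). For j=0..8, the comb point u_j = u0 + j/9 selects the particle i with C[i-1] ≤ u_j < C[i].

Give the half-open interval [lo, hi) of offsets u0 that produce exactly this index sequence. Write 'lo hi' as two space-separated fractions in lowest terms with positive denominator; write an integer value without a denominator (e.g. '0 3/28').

C = [1/38, 1/19, 7/38, 13/38, 17/38, 12/19, 13/19, 33/38, 1]
j=0 picked index 0: u0 ∈ [0, 1/38)
j=1 picked index 2: u0 ∈ [-10/171, 25/342)
j=2 picked index 3: u0 ∈ [-13/342, 41/342)
j=3 picked index 3: u0 ∈ [-17/114, 1/114)
j=4 picked index 5: u0 ∈ [1/342, 32/171)
j=5 picked index 5: u0 ∈ [-37/342, 13/171)
j=6 picked index 6: u0 ∈ [-2/57, 1/57)
j=7 picked index 7: u0 ∈ [-16/171, 31/342)
j=8 picked index 8: u0 ∈ [-7/342, 1/9)
intersection: [1/342, 1/114)

1/342 1/114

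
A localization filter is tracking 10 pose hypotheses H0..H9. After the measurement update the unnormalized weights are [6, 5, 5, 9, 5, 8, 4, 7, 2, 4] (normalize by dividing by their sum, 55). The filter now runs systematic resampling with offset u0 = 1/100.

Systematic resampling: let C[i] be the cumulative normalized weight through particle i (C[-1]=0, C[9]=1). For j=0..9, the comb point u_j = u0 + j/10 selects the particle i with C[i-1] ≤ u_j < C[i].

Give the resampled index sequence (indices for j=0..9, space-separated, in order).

C = [6/55, 1/5, 16/55, 5/11, 6/11, 38/55, 42/55, 49/55, 51/55, 1]
j=0: u_0=1/100 ∈ [0, 6/55) → index 0
j=1: u_1=11/100 ∈ [6/55, 1/5) → index 1
j=2: u_2=21/100 ∈ [1/5, 16/55) → index 2
j=3: u_3=31/100 ∈ [16/55, 5/11) → index 3
j=4: u_4=41/100 ∈ [16/55, 5/11) → index 3
j=5: u_5=51/100 ∈ [5/11, 6/11) → index 4
j=6: u_6=61/100 ∈ [6/11, 38/55) → index 5
j=7: u_7=71/100 ∈ [38/55, 42/55) → index 6
j=8: u_8=81/100 ∈ [42/55, 49/55) → index 7
j=9: u_9=91/100 ∈ [49/55, 51/55) → index 8

0 1 2 3 3 4 5 6 7 8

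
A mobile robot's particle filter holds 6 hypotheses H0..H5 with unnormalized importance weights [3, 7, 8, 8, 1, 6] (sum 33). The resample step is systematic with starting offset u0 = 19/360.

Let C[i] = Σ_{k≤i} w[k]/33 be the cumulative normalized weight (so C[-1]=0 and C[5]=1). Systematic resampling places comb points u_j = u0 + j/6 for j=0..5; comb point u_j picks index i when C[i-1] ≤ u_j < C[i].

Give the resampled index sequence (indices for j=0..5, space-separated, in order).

C = [1/11, 10/33, 6/11, 26/33, 9/11, 1]
j=0: u_0=19/360 ∈ [0, 1/11) → index 0
j=1: u_1=79/360 ∈ [1/11, 10/33) → index 1
j=2: u_2=139/360 ∈ [10/33, 6/11) → index 2
j=3: u_3=199/360 ∈ [6/11, 26/33) → index 3
j=4: u_4=259/360 ∈ [6/11, 26/33) → index 3
j=5: u_5=319/360 ∈ [9/11, 1) → index 5

0 1 2 3 3 5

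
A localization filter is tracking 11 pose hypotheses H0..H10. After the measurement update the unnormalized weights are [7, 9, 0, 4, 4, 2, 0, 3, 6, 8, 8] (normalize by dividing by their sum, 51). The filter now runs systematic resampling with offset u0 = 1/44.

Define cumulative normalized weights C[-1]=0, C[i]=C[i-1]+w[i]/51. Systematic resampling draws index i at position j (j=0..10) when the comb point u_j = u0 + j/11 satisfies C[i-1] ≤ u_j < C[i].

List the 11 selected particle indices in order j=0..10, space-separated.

C = [7/51, 16/51, 16/51, 20/51, 8/17, 26/51, 26/51, 29/51, 35/51, 43/51, 1]
j=0: u_0=1/44 ∈ [0, 7/51) → index 0
j=1: u_1=5/44 ∈ [0, 7/51) → index 0
j=2: u_2=9/44 ∈ [7/51, 16/51) → index 1
j=3: u_3=13/44 ∈ [7/51, 16/51) → index 1
j=4: u_4=17/44 ∈ [16/51, 20/51) → index 3
j=5: u_5=21/44 ∈ [8/17, 26/51) → index 5
j=6: u_6=25/44 ∈ [26/51, 29/51) → index 7
j=7: u_7=29/44 ∈ [29/51, 35/51) → index 8
j=8: u_8=3/4 ∈ [35/51, 43/51) → index 9
j=9: u_9=37/44 ∈ [35/51, 43/51) → index 9
j=10: u_10=41/44 ∈ [43/51, 1) → index 10

0 0 1 1 3 5 7 8 9 9 10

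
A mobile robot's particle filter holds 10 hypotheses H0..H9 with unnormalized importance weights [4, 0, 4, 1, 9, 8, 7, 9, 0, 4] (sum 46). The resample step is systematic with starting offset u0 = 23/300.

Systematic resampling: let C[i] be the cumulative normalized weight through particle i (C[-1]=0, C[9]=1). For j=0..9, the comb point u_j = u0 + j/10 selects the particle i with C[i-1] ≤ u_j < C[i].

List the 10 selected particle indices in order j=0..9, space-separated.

0 3 4 4 5 6 6 7 7 9

C = [2/23, 2/23, 4/23, 9/46, 9/23, 13/23, 33/46, 21/23, 21/23, 1]
j=0: u_0=23/300 ∈ [0, 2/23) → index 0
j=1: u_1=53/300 ∈ [4/23, 9/46) → index 3
j=2: u_2=83/300 ∈ [9/46, 9/23) → index 4
j=3: u_3=113/300 ∈ [9/46, 9/23) → index 4
j=4: u_4=143/300 ∈ [9/23, 13/23) → index 5
j=5: u_5=173/300 ∈ [13/23, 33/46) → index 6
j=6: u_6=203/300 ∈ [13/23, 33/46) → index 6
j=7: u_7=233/300 ∈ [33/46, 21/23) → index 7
j=8: u_8=263/300 ∈ [33/46, 21/23) → index 7
j=9: u_9=293/300 ∈ [21/23, 1) → index 9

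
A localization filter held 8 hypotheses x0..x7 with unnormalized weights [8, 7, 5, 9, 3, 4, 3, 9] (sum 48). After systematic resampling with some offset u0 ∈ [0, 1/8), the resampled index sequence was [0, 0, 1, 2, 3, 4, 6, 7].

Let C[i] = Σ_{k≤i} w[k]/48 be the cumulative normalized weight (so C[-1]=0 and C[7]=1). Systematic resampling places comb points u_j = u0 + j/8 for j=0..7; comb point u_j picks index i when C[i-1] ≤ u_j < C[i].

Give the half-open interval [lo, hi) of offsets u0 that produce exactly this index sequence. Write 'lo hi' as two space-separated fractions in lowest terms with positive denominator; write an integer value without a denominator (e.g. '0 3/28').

C = [1/6, 5/16, 5/12, 29/48, 2/3, 3/4, 13/16, 1]
j=0 picked index 0: u0 ∈ [0, 1/6)
j=1 picked index 0: u0 ∈ [-1/8, 1/24)
j=2 picked index 1: u0 ∈ [-1/12, 1/16)
j=3 picked index 2: u0 ∈ [-1/16, 1/24)
j=4 picked index 3: u0 ∈ [-1/12, 5/48)
j=5 picked index 4: u0 ∈ [-1/48, 1/24)
j=6 picked index 6: u0 ∈ [0, 1/16)
j=7 picked index 7: u0 ∈ [-1/16, 1/8)
intersection: [0, 1/24)

0 1/24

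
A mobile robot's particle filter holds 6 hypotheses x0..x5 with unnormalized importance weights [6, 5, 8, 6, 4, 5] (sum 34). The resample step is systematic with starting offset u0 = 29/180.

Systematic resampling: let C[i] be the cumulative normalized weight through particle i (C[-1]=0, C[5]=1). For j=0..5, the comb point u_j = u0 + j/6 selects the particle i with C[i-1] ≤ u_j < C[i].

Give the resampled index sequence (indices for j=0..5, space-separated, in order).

C = [3/17, 11/34, 19/34, 25/34, 29/34, 1]
j=0: u_0=29/180 ∈ [0, 3/17) → index 0
j=1: u_1=59/180 ∈ [11/34, 19/34) → index 2
j=2: u_2=89/180 ∈ [11/34, 19/34) → index 2
j=3: u_3=119/180 ∈ [19/34, 25/34) → index 3
j=4: u_4=149/180 ∈ [25/34, 29/34) → index 4
j=5: u_5=179/180 ∈ [29/34, 1) → index 5

0 2 2 3 4 5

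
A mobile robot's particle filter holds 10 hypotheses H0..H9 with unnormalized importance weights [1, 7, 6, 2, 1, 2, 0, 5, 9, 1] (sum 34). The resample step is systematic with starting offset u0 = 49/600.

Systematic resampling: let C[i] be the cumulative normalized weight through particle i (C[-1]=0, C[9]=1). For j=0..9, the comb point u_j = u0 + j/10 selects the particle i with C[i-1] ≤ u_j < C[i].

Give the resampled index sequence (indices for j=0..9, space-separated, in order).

1 1 2 2 4 7 7 8 8 9

C = [1/34, 4/17, 7/17, 8/17, 1/2, 19/34, 19/34, 12/17, 33/34, 1]
j=0: u_0=49/600 ∈ [1/34, 4/17) → index 1
j=1: u_1=109/600 ∈ [1/34, 4/17) → index 1
j=2: u_2=169/600 ∈ [4/17, 7/17) → index 2
j=3: u_3=229/600 ∈ [4/17, 7/17) → index 2
j=4: u_4=289/600 ∈ [8/17, 1/2) → index 4
j=5: u_5=349/600 ∈ [19/34, 12/17) → index 7
j=6: u_6=409/600 ∈ [19/34, 12/17) → index 7
j=7: u_7=469/600 ∈ [12/17, 33/34) → index 8
j=8: u_8=529/600 ∈ [12/17, 33/34) → index 8
j=9: u_9=589/600 ∈ [33/34, 1) → index 9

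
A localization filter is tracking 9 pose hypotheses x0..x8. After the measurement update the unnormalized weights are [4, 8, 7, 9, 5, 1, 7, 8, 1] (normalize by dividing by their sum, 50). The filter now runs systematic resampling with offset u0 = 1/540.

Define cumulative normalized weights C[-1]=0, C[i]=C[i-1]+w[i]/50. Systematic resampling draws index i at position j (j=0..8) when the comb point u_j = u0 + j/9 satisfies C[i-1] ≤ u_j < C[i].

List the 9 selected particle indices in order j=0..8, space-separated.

C = [2/25, 6/25, 19/50, 14/25, 33/50, 17/25, 41/50, 49/50, 1]
j=0: u_0=1/540 ∈ [0, 2/25) → index 0
j=1: u_1=61/540 ∈ [2/25, 6/25) → index 1
j=2: u_2=121/540 ∈ [2/25, 6/25) → index 1
j=3: u_3=181/540 ∈ [6/25, 19/50) → index 2
j=4: u_4=241/540 ∈ [19/50, 14/25) → index 3
j=5: u_5=301/540 ∈ [19/50, 14/25) → index 3
j=6: u_6=361/540 ∈ [33/50, 17/25) → index 5
j=7: u_7=421/540 ∈ [17/25, 41/50) → index 6
j=8: u_8=481/540 ∈ [41/50, 49/50) → index 7

0 1 1 2 3 3 5 6 7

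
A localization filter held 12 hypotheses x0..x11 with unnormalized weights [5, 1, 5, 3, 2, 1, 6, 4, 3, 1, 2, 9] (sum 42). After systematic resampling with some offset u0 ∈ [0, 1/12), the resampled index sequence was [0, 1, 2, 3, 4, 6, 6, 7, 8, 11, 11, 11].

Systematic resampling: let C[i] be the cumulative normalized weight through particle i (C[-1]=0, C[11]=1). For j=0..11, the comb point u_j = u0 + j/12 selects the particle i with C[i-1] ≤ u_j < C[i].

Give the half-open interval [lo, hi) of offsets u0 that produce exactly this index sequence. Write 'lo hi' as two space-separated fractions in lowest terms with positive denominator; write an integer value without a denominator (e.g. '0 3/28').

1/28 1/21

C = [5/42, 1/7, 11/42, 1/3, 8/21, 17/42, 23/42, 9/14, 5/7, 31/42, 11/14, 1]
j=0 picked index 0: u0 ∈ [0, 5/42)
j=1 picked index 1: u0 ∈ [1/28, 5/84)
j=2 picked index 2: u0 ∈ [-1/42, 2/21)
j=3 picked index 3: u0 ∈ [1/84, 1/12)
j=4 picked index 4: u0 ∈ [0, 1/21)
j=5 picked index 6: u0 ∈ [-1/84, 11/84)
j=6 picked index 6: u0 ∈ [-2/21, 1/21)
j=7 picked index 7: u0 ∈ [-1/28, 5/84)
j=8 picked index 8: u0 ∈ [-1/42, 1/21)
j=9 picked index 11: u0 ∈ [1/28, 1/4)
j=10 picked index 11: u0 ∈ [-1/21, 1/6)
j=11 picked index 11: u0 ∈ [-11/84, 1/12)
intersection: [1/28, 1/21)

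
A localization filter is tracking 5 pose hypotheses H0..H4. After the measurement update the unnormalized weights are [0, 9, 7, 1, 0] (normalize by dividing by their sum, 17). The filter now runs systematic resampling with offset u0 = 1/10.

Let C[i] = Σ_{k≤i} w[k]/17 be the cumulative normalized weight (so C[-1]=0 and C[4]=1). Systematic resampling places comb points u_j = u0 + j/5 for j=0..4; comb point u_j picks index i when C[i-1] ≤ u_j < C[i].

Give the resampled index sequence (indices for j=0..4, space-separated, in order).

C = [0, 9/17, 16/17, 1, 1]
j=0: u_0=1/10 ∈ [0, 9/17) → index 1
j=1: u_1=3/10 ∈ [0, 9/17) → index 1
j=2: u_2=1/2 ∈ [0, 9/17) → index 1
j=3: u_3=7/10 ∈ [9/17, 16/17) → index 2
j=4: u_4=9/10 ∈ [9/17, 16/17) → index 2

1 1 1 2 2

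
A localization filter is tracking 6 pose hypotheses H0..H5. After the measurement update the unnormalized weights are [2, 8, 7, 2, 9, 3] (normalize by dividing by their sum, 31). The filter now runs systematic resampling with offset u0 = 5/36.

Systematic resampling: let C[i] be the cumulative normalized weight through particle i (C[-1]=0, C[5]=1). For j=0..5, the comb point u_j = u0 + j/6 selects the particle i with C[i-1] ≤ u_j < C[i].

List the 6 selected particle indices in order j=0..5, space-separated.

1 1 2 4 4 5

C = [2/31, 10/31, 17/31, 19/31, 28/31, 1]
j=0: u_0=5/36 ∈ [2/31, 10/31) → index 1
j=1: u_1=11/36 ∈ [2/31, 10/31) → index 1
j=2: u_2=17/36 ∈ [10/31, 17/31) → index 2
j=3: u_3=23/36 ∈ [19/31, 28/31) → index 4
j=4: u_4=29/36 ∈ [19/31, 28/31) → index 4
j=5: u_5=35/36 ∈ [28/31, 1) → index 5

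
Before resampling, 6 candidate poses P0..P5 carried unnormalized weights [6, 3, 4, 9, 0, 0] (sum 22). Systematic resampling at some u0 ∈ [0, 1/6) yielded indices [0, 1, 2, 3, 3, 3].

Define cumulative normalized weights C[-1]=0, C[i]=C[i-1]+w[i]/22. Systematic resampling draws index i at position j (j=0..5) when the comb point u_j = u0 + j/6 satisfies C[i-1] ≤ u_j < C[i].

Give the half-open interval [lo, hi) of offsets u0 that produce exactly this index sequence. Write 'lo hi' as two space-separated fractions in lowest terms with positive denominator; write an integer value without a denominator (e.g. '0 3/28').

C = [3/11, 9/22, 13/22, 1, 1, 1]
j=0 picked index 0: u0 ∈ [0, 3/11)
j=1 picked index 1: u0 ∈ [7/66, 8/33)
j=2 picked index 2: u0 ∈ [5/66, 17/66)
j=3 picked index 3: u0 ∈ [1/11, 1/2)
j=4 picked index 3: u0 ∈ [-5/66, 1/3)
j=5 picked index 3: u0 ∈ [-8/33, 1/6)
intersection: [7/66, 1/6)

7/66 1/6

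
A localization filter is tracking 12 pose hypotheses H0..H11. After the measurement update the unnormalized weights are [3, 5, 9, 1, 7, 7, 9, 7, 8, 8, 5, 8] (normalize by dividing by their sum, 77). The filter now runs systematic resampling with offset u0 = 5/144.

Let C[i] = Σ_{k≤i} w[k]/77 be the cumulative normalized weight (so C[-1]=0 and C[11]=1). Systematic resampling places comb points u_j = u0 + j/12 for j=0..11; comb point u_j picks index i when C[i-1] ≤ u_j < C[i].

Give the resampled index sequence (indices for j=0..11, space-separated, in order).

C = [3/77, 8/77, 17/77, 18/77, 25/77, 32/77, 41/77, 48/77, 8/11, 64/77, 69/77, 1]
j=0: u_0=5/144 ∈ [0, 3/77) → index 0
j=1: u_1=17/144 ∈ [8/77, 17/77) → index 2
j=2: u_2=29/144 ∈ [8/77, 17/77) → index 2
j=3: u_3=41/144 ∈ [18/77, 25/77) → index 4
j=4: u_4=53/144 ∈ [25/77, 32/77) → index 5
j=5: u_5=65/144 ∈ [32/77, 41/77) → index 6
j=6: u_6=77/144 ∈ [41/77, 48/77) → index 7
j=7: u_7=89/144 ∈ [41/77, 48/77) → index 7
j=8: u_8=101/144 ∈ [48/77, 8/11) → index 8
j=9: u_9=113/144 ∈ [8/11, 64/77) → index 9
j=10: u_10=125/144 ∈ [64/77, 69/77) → index 10
j=11: u_11=137/144 ∈ [69/77, 1) → index 11

0 2 2 4 5 6 7 7 8 9 10 11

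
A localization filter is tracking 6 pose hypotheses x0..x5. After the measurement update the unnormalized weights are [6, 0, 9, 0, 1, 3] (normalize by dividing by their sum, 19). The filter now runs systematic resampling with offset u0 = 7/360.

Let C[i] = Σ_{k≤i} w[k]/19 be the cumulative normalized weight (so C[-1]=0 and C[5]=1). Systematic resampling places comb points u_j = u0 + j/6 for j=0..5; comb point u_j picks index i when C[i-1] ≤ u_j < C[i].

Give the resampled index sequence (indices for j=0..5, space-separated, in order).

C = [6/19, 6/19, 15/19, 15/19, 16/19, 1]
j=0: u_0=7/360 ∈ [0, 6/19) → index 0
j=1: u_1=67/360 ∈ [0, 6/19) → index 0
j=2: u_2=127/360 ∈ [6/19, 15/19) → index 2
j=3: u_3=187/360 ∈ [6/19, 15/19) → index 2
j=4: u_4=247/360 ∈ [6/19, 15/19) → index 2
j=5: u_5=307/360 ∈ [16/19, 1) → index 5

0 0 2 2 2 5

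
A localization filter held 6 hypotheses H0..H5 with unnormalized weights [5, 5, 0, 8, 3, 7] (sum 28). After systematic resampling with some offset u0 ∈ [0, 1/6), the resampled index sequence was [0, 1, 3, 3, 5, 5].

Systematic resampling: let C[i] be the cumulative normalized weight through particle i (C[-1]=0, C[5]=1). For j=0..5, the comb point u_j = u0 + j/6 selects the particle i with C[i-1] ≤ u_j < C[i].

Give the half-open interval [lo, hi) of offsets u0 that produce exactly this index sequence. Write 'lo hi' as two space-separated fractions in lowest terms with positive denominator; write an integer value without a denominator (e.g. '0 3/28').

C = [5/28, 5/14, 5/14, 9/14, 3/4, 1]
j=0 picked index 0: u0 ∈ [0, 5/28)
j=1 picked index 1: u0 ∈ [1/84, 4/21)
j=2 picked index 3: u0 ∈ [1/42, 13/42)
j=3 picked index 3: u0 ∈ [-1/7, 1/7)
j=4 picked index 5: u0 ∈ [1/12, 1/3)
j=5 picked index 5: u0 ∈ [-1/12, 1/6)
intersection: [1/12, 1/7)

1/12 1/7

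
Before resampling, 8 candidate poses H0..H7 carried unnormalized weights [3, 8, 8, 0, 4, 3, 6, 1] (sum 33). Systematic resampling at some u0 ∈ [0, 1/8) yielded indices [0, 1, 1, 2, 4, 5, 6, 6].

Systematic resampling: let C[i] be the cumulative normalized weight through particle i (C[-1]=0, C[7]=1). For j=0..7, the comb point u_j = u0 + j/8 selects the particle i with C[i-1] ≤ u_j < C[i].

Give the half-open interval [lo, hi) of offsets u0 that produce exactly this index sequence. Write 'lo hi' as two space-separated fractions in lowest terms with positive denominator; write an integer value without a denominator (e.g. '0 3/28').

C = [1/11, 1/3, 19/33, 19/33, 23/33, 26/33, 32/33, 1]
j=0 picked index 0: u0 ∈ [0, 1/11)
j=1 picked index 1: u0 ∈ [-3/88, 5/24)
j=2 picked index 1: u0 ∈ [-7/44, 1/12)
j=3 picked index 2: u0 ∈ [-1/24, 53/264)
j=4 picked index 4: u0 ∈ [5/66, 13/66)
j=5 picked index 5: u0 ∈ [19/264, 43/264)
j=6 picked index 6: u0 ∈ [5/132, 29/132)
j=7 picked index 6: u0 ∈ [-23/264, 25/264)
intersection: [5/66, 1/12)

5/66 1/12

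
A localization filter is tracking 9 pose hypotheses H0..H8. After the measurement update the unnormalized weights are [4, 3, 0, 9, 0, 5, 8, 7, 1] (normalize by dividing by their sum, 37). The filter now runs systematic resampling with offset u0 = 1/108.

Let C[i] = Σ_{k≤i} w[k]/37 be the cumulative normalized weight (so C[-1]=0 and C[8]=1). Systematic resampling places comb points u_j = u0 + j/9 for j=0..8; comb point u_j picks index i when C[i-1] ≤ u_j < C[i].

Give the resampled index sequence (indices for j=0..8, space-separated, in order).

0 1 3 3 5 5 6 7 7

C = [4/37, 7/37, 7/37, 16/37, 16/37, 21/37, 29/37, 36/37, 1]
j=0: u_0=1/108 ∈ [0, 4/37) → index 0
j=1: u_1=13/108 ∈ [4/37, 7/37) → index 1
j=2: u_2=25/108 ∈ [7/37, 16/37) → index 3
j=3: u_3=37/108 ∈ [7/37, 16/37) → index 3
j=4: u_4=49/108 ∈ [16/37, 21/37) → index 5
j=5: u_5=61/108 ∈ [16/37, 21/37) → index 5
j=6: u_6=73/108 ∈ [21/37, 29/37) → index 6
j=7: u_7=85/108 ∈ [29/37, 36/37) → index 7
j=8: u_8=97/108 ∈ [29/37, 36/37) → index 7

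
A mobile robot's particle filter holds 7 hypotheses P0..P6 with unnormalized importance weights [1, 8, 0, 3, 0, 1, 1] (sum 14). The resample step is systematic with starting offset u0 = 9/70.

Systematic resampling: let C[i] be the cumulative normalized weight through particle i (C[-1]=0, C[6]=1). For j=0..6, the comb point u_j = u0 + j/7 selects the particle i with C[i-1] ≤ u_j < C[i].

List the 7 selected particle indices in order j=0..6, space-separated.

1 1 1 1 3 3 6

C = [1/14, 9/14, 9/14, 6/7, 6/7, 13/14, 1]
j=0: u_0=9/70 ∈ [1/14, 9/14) → index 1
j=1: u_1=19/70 ∈ [1/14, 9/14) → index 1
j=2: u_2=29/70 ∈ [1/14, 9/14) → index 1
j=3: u_3=39/70 ∈ [1/14, 9/14) → index 1
j=4: u_4=7/10 ∈ [9/14, 6/7) → index 3
j=5: u_5=59/70 ∈ [9/14, 6/7) → index 3
j=6: u_6=69/70 ∈ [13/14, 1) → index 6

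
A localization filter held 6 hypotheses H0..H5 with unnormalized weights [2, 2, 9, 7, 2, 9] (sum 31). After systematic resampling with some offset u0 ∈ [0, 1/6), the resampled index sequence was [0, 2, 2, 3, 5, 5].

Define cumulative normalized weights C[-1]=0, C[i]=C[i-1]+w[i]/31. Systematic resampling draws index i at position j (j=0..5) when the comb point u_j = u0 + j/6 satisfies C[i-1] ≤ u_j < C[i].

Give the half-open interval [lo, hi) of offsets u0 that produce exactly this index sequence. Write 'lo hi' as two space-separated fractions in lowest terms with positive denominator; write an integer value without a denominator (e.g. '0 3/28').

C = [2/31, 4/31, 13/31, 20/31, 22/31, 1]
j=0 picked index 0: u0 ∈ [0, 2/31)
j=1 picked index 2: u0 ∈ [-7/186, 47/186)
j=2 picked index 2: u0 ∈ [-19/93, 8/93)
j=3 picked index 3: u0 ∈ [-5/62, 9/62)
j=4 picked index 5: u0 ∈ [4/93, 1/3)
j=5 picked index 5: u0 ∈ [-23/186, 1/6)
intersection: [4/93, 2/31)

4/93 2/31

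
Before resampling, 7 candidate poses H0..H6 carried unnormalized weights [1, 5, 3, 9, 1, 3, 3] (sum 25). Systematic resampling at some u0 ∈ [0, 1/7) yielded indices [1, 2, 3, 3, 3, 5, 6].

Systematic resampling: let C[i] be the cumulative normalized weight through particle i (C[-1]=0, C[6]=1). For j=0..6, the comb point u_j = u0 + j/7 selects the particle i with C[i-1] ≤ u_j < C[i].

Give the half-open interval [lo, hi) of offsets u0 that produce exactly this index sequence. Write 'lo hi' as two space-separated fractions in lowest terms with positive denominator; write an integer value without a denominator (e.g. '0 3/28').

C = [1/25, 6/25, 9/25, 18/25, 19/25, 22/25, 1]
j=0 picked index 1: u0 ∈ [1/25, 6/25)
j=1 picked index 2: u0 ∈ [17/175, 38/175)
j=2 picked index 3: u0 ∈ [13/175, 76/175)
j=3 picked index 3: u0 ∈ [-12/175, 51/175)
j=4 picked index 3: u0 ∈ [-37/175, 26/175)
j=5 picked index 5: u0 ∈ [8/175, 29/175)
j=6 picked index 6: u0 ∈ [4/175, 1/7)
intersection: [17/175, 1/7)

17/175 1/7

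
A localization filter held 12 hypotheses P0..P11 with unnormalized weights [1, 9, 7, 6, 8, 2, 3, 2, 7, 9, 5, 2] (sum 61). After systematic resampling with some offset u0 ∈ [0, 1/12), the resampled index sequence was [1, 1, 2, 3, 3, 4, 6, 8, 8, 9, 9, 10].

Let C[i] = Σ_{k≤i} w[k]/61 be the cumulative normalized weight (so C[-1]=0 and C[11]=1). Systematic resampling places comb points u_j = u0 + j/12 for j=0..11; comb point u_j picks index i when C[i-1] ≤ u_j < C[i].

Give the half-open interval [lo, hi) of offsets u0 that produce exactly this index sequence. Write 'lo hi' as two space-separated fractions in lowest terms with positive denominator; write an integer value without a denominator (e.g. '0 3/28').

C = [1/61, 10/61, 17/61, 23/61, 31/61, 33/61, 36/61, 38/61, 45/61, 54/61, 59/61, 1]
j=0 picked index 1: u0 ∈ [1/61, 10/61)
j=1 picked index 1: u0 ∈ [-49/732, 59/732)
j=2 picked index 2: u0 ∈ [-1/366, 41/366)
j=3 picked index 3: u0 ∈ [7/244, 31/244)
j=4 picked index 3: u0 ∈ [-10/183, 8/183)
j=5 picked index 4: u0 ∈ [-29/732, 67/732)
j=6 picked index 6: u0 ∈ [5/122, 11/122)
j=7 picked index 8: u0 ∈ [29/732, 113/732)
j=8 picked index 8: u0 ∈ [-8/183, 13/183)
j=9 picked index 9: u0 ∈ [-3/244, 33/244)
j=10 picked index 9: u0 ∈ [-35/366, 19/366)
j=11 picked index 10: u0 ∈ [-23/732, 37/732)
intersection: [5/122, 8/183)

5/122 8/183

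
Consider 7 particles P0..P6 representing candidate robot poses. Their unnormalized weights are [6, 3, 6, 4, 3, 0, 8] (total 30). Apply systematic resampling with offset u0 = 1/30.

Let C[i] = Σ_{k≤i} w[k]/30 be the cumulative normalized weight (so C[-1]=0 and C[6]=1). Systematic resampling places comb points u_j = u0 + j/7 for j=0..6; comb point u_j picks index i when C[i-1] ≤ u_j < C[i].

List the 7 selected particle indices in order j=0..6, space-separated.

0 0 2 2 3 6 6

C = [1/5, 3/10, 1/2, 19/30, 11/15, 11/15, 1]
j=0: u_0=1/30 ∈ [0, 1/5) → index 0
j=1: u_1=37/210 ∈ [0, 1/5) → index 0
j=2: u_2=67/210 ∈ [3/10, 1/2) → index 2
j=3: u_3=97/210 ∈ [3/10, 1/2) → index 2
j=4: u_4=127/210 ∈ [1/2, 19/30) → index 3
j=5: u_5=157/210 ∈ [11/15, 1) → index 6
j=6: u_6=187/210 ∈ [11/15, 1) → index 6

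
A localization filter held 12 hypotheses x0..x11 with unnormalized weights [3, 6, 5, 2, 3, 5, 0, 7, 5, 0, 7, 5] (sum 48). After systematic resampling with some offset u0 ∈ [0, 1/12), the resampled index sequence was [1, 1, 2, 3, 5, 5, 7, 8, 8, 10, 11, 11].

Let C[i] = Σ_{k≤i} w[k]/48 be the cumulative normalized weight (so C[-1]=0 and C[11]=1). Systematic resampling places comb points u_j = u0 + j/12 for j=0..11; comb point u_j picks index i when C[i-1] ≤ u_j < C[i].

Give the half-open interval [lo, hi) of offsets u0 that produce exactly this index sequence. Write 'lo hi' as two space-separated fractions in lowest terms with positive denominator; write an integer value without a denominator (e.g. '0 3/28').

1/16 1/12

C = [1/16, 3/16, 7/24, 1/3, 19/48, 1/2, 1/2, 31/48, 3/4, 3/4, 43/48, 1]
j=0 picked index 1: u0 ∈ [1/16, 3/16)
j=1 picked index 1: u0 ∈ [-1/48, 5/48)
j=2 picked index 2: u0 ∈ [1/48, 1/8)
j=3 picked index 3: u0 ∈ [1/24, 1/12)
j=4 picked index 5: u0 ∈ [1/16, 1/6)
j=5 picked index 5: u0 ∈ [-1/48, 1/12)
j=6 picked index 7: u0 ∈ [0, 7/48)
j=7 picked index 8: u0 ∈ [1/16, 1/6)
j=8 picked index 8: u0 ∈ [-1/48, 1/12)
j=9 picked index 10: u0 ∈ [0, 7/48)
j=10 picked index 11: u0 ∈ [1/16, 1/6)
j=11 picked index 11: u0 ∈ [-1/48, 1/12)
intersection: [1/16, 1/12)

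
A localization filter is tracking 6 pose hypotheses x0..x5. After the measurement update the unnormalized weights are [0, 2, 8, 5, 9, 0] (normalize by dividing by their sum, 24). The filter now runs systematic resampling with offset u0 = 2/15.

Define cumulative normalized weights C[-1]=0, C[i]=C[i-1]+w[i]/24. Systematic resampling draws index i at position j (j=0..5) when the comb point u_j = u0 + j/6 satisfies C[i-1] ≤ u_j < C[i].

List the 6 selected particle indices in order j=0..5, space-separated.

C = [0, 1/12, 5/12, 5/8, 1, 1]
j=0: u_0=2/15 ∈ [1/12, 5/12) → index 2
j=1: u_1=3/10 ∈ [1/12, 5/12) → index 2
j=2: u_2=7/15 ∈ [5/12, 5/8) → index 3
j=3: u_3=19/30 ∈ [5/8, 1) → index 4
j=4: u_4=4/5 ∈ [5/8, 1) → index 4
j=5: u_5=29/30 ∈ [5/8, 1) → index 4

2 2 3 4 4 4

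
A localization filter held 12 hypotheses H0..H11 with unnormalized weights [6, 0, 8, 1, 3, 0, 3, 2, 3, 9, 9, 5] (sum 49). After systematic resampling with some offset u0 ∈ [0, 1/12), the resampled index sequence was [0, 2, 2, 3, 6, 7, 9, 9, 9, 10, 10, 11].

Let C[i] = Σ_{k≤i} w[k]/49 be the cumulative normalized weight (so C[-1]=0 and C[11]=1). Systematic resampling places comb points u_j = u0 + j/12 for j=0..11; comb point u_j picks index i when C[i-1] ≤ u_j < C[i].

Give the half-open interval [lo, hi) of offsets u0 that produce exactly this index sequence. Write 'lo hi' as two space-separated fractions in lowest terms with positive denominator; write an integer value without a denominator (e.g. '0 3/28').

C = [6/49, 6/49, 2/7, 15/49, 18/49, 18/49, 3/7, 23/49, 26/49, 5/7, 44/49, 1]
j=0 picked index 0: u0 ∈ [0, 6/49)
j=1 picked index 2: u0 ∈ [23/588, 17/84)
j=2 picked index 2: u0 ∈ [-13/294, 5/42)
j=3 picked index 3: u0 ∈ [1/28, 11/196)
j=4 picked index 6: u0 ∈ [5/147, 2/21)
j=5 picked index 7: u0 ∈ [1/84, 31/588)
j=6 picked index 9: u0 ∈ [3/98, 3/14)
j=7 picked index 9: u0 ∈ [-31/588, 11/84)
j=8 picked index 9: u0 ∈ [-20/147, 1/21)
j=9 picked index 10: u0 ∈ [-1/28, 29/196)
j=10 picked index 10: u0 ∈ [-5/42, 19/294)
j=11 picked index 11: u0 ∈ [-11/588, 1/12)
intersection: [23/588, 1/21)

23/588 1/21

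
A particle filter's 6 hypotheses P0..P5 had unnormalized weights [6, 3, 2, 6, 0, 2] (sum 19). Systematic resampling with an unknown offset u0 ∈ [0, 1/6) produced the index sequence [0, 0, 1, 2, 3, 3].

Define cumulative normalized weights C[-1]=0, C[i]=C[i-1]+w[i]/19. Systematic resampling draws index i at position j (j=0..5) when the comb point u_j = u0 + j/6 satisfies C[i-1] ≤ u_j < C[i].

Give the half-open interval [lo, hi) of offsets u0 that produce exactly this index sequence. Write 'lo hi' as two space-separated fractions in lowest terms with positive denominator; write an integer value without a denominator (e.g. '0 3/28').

C = [6/19, 9/19, 11/19, 17/19, 17/19, 1]
j=0 picked index 0: u0 ∈ [0, 6/19)
j=1 picked index 0: u0 ∈ [-1/6, 17/114)
j=2 picked index 1: u0 ∈ [-1/57, 8/57)
j=3 picked index 2: u0 ∈ [-1/38, 3/38)
j=4 picked index 3: u0 ∈ [-5/57, 13/57)
j=5 picked index 3: u0 ∈ [-29/114, 7/114)
intersection: [0, 7/114)

0 7/114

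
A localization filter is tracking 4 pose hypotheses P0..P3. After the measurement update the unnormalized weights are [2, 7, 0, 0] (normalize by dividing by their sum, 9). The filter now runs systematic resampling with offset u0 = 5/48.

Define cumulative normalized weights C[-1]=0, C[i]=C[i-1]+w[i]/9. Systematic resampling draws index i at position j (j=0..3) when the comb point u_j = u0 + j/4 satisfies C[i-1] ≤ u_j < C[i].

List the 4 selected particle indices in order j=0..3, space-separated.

C = [2/9, 1, 1, 1]
j=0: u_0=5/48 ∈ [0, 2/9) → index 0
j=1: u_1=17/48 ∈ [2/9, 1) → index 1
j=2: u_2=29/48 ∈ [2/9, 1) → index 1
j=3: u_3=41/48 ∈ [2/9, 1) → index 1

0 1 1 1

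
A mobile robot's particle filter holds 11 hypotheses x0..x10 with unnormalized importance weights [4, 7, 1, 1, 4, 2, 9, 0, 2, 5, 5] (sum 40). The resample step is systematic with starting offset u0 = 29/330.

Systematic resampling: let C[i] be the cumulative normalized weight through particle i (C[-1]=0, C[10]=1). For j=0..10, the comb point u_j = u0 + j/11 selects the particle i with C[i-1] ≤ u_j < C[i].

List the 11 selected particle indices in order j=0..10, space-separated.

0 1 1 4 5 6 6 8 9 10 10

C = [1/10, 11/40, 3/10, 13/40, 17/40, 19/40, 7/10, 7/10, 3/4, 7/8, 1]
j=0: u_0=29/330 ∈ [0, 1/10) → index 0
j=1: u_1=59/330 ∈ [1/10, 11/40) → index 1
j=2: u_2=89/330 ∈ [1/10, 11/40) → index 1
j=3: u_3=119/330 ∈ [13/40, 17/40) → index 4
j=4: u_4=149/330 ∈ [17/40, 19/40) → index 5
j=5: u_5=179/330 ∈ [19/40, 7/10) → index 6
j=6: u_6=19/30 ∈ [19/40, 7/10) → index 6
j=7: u_7=239/330 ∈ [7/10, 3/4) → index 8
j=8: u_8=269/330 ∈ [3/4, 7/8) → index 9
j=9: u_9=299/330 ∈ [7/8, 1) → index 10
j=10: u_10=329/330 ∈ [7/8, 1) → index 10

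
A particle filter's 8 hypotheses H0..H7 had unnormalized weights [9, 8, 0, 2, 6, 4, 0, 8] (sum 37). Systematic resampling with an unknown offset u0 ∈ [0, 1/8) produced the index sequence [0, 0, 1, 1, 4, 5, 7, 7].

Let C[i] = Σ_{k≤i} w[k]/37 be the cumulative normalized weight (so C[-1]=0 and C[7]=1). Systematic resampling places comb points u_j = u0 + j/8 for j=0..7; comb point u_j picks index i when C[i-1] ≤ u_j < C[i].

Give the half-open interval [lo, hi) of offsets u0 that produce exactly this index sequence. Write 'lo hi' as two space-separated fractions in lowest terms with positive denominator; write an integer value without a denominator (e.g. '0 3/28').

15/296 25/296

C = [9/37, 17/37, 17/37, 19/37, 25/37, 29/37, 29/37, 1]
j=0 picked index 0: u0 ∈ [0, 9/37)
j=1 picked index 0: u0 ∈ [-1/8, 35/296)
j=2 picked index 1: u0 ∈ [-1/148, 31/148)
j=3 picked index 1: u0 ∈ [-39/296, 25/296)
j=4 picked index 4: u0 ∈ [1/74, 13/74)
j=5 picked index 5: u0 ∈ [15/296, 47/296)
j=6 picked index 7: u0 ∈ [5/148, 1/4)
j=7 picked index 7: u0 ∈ [-27/296, 1/8)
intersection: [15/296, 25/296)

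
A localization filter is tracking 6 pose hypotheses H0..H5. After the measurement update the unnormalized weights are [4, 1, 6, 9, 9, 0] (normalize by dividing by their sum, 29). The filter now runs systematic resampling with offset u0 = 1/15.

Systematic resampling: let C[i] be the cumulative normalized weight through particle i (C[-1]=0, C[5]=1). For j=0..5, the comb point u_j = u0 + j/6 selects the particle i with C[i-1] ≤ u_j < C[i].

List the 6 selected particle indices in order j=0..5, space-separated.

C = [4/29, 5/29, 11/29, 20/29, 1, 1]
j=0: u_0=1/15 ∈ [0, 4/29) → index 0
j=1: u_1=7/30 ∈ [5/29, 11/29) → index 2
j=2: u_2=2/5 ∈ [11/29, 20/29) → index 3
j=3: u_3=17/30 ∈ [11/29, 20/29) → index 3
j=4: u_4=11/15 ∈ [20/29, 1) → index 4
j=5: u_5=9/10 ∈ [20/29, 1) → index 4

0 2 3 3 4 4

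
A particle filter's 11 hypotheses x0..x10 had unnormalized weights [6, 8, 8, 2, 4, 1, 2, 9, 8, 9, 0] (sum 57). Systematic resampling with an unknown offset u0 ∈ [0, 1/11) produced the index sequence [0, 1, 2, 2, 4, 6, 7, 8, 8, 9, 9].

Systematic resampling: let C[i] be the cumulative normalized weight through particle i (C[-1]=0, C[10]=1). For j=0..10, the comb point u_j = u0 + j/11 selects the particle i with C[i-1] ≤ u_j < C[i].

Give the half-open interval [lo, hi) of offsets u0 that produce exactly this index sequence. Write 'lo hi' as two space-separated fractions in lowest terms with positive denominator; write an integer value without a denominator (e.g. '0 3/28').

41/627 56/627

C = [2/19, 14/57, 22/57, 8/19, 28/57, 29/57, 31/57, 40/57, 16/19, 1, 1]
j=0 picked index 0: u0 ∈ [0, 2/19)
j=1 picked index 1: u0 ∈ [3/209, 97/627)
j=2 picked index 2: u0 ∈ [40/627, 128/627)
j=3 picked index 2: u0 ∈ [-17/627, 71/627)
j=4 picked index 4: u0 ∈ [12/209, 80/627)
j=5 picked index 6: u0 ∈ [34/627, 56/627)
j=6 picked index 7: u0 ∈ [-1/627, 98/627)
j=7 picked index 8: u0 ∈ [41/627, 43/209)
j=8 picked index 8: u0 ∈ [-16/627, 24/209)
j=9 picked index 9: u0 ∈ [5/209, 2/11)
j=10 picked index 9: u0 ∈ [-14/209, 1/11)
intersection: [41/627, 56/627)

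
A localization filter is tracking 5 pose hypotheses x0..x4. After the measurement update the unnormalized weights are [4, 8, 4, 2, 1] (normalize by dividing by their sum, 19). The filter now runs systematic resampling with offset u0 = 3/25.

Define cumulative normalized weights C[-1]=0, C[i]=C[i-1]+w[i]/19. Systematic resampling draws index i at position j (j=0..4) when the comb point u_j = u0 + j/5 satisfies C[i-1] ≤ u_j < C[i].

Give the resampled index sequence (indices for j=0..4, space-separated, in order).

C = [4/19, 12/19, 16/19, 18/19, 1]
j=0: u_0=3/25 ∈ [0, 4/19) → index 0
j=1: u_1=8/25 ∈ [4/19, 12/19) → index 1
j=2: u_2=13/25 ∈ [4/19, 12/19) → index 1
j=3: u_3=18/25 ∈ [12/19, 16/19) → index 2
j=4: u_4=23/25 ∈ [16/19, 18/19) → index 3

0 1 1 2 3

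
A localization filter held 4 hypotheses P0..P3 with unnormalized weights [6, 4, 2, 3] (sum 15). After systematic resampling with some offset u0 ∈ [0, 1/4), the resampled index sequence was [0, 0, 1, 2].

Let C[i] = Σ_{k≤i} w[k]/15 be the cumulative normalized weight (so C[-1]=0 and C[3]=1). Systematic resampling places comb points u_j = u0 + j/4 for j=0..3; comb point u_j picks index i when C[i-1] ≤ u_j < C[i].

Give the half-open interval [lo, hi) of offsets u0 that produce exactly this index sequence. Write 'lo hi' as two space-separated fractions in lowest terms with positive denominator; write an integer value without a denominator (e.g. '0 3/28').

C = [2/5, 2/3, 4/5, 1]
j=0 picked index 0: u0 ∈ [0, 2/5)
j=1 picked index 0: u0 ∈ [-1/4, 3/20)
j=2 picked index 1: u0 ∈ [-1/10, 1/6)
j=3 picked index 2: u0 ∈ [-1/12, 1/20)
intersection: [0, 1/20)

0 1/20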